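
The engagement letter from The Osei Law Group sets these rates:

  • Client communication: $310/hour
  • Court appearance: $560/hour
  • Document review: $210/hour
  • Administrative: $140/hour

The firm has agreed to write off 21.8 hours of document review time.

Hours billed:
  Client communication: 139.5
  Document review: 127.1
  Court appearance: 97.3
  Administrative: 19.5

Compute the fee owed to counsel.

$122,576.00

Client communication: 139.5 × $310 = $43,245.00
Court appearance: 97.3 × $560 = $54,488.00
Document review: 127.1 × $210 = $26,691.00
Administrative: 19.5 × $140 = $2,730.00
Subtotal: $127,154.00
Write-off: 21.8 × $210 = $4,578.00
Total: $127,154.00 − $4,578.00 = $122,576.00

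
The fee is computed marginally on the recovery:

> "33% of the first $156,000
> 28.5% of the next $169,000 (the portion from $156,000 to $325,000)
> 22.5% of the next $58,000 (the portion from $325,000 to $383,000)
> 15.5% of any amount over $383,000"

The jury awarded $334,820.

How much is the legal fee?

$101,854.50

First $156,000 at 33% = $51,480.00
Next $169,000 at 28.5% = $48,165.00
Remaining $9,820 at 22.5% = $2,209.50
Fee: $51,480.00 + $48,165.00 + $2,209.50 = $101,854.50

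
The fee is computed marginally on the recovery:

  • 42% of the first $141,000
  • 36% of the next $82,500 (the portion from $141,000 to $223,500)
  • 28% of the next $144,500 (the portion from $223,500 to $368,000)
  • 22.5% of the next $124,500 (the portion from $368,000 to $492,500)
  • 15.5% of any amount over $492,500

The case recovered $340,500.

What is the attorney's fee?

First $141,000 at 42% = $59,220.00
Next $82,500 at 36% = $29,700.00
Remaining $117,000 at 28% = $32,760.00
Fee: $59,220.00 + $29,700.00 + $32,760.00 = $121,680.00

$121,680.00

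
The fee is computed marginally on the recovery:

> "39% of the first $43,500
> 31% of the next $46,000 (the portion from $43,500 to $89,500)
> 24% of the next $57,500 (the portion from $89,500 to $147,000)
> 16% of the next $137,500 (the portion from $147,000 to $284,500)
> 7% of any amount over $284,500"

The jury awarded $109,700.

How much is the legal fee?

First $43,500 at 39% = $16,965.00
Next $46,000 at 31% = $14,260.00
Remaining $20,200 at 24% = $4,848.00
Fee: $16,965.00 + $14,260.00 + $4,848.00 = $36,073.00

$36,073.00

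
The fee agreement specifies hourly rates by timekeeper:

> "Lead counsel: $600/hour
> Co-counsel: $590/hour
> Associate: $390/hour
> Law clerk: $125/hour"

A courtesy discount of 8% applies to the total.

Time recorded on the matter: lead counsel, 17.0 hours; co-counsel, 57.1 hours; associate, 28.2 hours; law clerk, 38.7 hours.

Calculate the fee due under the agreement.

$54,946.54

Lead counsel: 17.0 × $600 = $10,200.00
Co-counsel: 57.1 × $590 = $33,689.00
Associate: 28.2 × $390 = $10,998.00
Law clerk: 38.7 × $125 = $4,837.50
Subtotal: $59,724.50
Less 8% discount: −$4,777.96
Total: $59,724.50 − $4,777.96 = $54,946.54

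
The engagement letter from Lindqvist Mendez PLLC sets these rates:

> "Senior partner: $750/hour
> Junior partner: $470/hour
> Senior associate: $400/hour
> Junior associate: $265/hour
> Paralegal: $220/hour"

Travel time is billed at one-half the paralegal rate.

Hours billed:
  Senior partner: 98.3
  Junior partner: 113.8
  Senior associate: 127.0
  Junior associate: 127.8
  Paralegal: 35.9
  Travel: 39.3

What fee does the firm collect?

$224,099.00

Senior partner: 98.3 × $750 = $73,725.00
Junior partner: 113.8 × $470 = $53,486.00
Senior associate: 127.0 × $400 = $50,800.00
Junior associate: 127.8 × $265 = $33,867.00
Paralegal: 35.9 × $220 = $7,898.00
Subtotal: $73,725.00 + $53,486.00 + $50,800.00 + $33,867.00 + $7,898.00 = $219,776.00
Travel: 39.3 × ($220 ÷ 2) = 39.3 × $110.00 = $4,323.00
Total: $219,776.00 + $4,323.00 = $224,099.00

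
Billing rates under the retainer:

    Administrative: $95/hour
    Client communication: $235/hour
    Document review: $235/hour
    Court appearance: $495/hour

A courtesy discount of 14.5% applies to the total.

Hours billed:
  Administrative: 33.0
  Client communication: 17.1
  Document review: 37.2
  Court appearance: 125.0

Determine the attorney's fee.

Administrative: 33.0 × $95 = $3,135.00
Client communication: 17.1 × $235 = $4,018.50
Document review: 37.2 × $235 = $8,742.00
Court appearance: 125.0 × $495 = $61,875.00
Subtotal: $77,770.50
Less 14.5% discount: −$11,276.72
Total: $77,770.50 − $11,276.72 = $66,493.78

$66,493.78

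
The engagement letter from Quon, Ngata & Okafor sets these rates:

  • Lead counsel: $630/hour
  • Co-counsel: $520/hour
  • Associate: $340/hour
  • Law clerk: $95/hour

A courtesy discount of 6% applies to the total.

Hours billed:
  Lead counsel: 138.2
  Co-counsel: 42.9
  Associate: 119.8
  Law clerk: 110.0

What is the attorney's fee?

$150,922.64

Lead counsel: 138.2 × $630 = $87,066.00
Co-counsel: 42.9 × $520 = $22,308.00
Associate: 119.8 × $340 = $40,732.00
Law clerk: 110.0 × $95 = $10,450.00
Subtotal: $160,556.00
Less 6% discount: −$9,633.36
Total: $160,556.00 − $9,633.36 = $150,922.64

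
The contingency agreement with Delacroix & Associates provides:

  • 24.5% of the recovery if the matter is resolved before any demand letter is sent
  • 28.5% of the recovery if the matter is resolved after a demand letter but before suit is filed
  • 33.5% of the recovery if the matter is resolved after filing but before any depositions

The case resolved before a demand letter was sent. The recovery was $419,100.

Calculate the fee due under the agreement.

$102,679.50

The matter resolved before a demand letter was sent, so the 24.5% rate applies.
$419,100 × 24.5% = $102,679.50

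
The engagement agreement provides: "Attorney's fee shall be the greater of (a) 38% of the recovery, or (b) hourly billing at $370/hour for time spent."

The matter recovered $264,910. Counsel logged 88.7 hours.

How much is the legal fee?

(a) 38% of $264,910 = $100,665.80
(b) 88.7 × $370 = $32,819.00
The greater is (a): $100,665.80.

$100,665.80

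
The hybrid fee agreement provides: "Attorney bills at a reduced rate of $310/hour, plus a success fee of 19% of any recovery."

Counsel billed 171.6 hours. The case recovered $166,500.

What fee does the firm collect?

Hourly: 171.6 × $310 = $53,196.00
Success fee: 19% of $166,500 = $31,635.00
Total: $53,196.00 + $31,635.00 = $84,831.00

$84,831.00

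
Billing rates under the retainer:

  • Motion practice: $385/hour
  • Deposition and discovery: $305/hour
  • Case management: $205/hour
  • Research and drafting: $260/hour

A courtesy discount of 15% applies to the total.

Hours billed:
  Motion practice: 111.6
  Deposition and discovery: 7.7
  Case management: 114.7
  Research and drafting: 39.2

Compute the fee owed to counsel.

Motion practice: 111.6 × $385 = $42,966.00
Deposition and discovery: 7.7 × $305 = $2,348.50
Case management: 114.7 × $205 = $23,513.50
Research and drafting: 39.2 × $260 = $10,192.00
Subtotal: $79,020.00
Less 15% discount: −$11,853.00
Total: $79,020.00 − $11,853.00 = $67,167.00

$67,167.00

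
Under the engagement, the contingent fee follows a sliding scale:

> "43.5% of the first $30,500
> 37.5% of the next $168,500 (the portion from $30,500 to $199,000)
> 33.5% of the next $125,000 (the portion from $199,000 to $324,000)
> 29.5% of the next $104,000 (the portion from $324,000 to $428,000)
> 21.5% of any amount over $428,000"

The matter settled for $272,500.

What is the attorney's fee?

First $30,500 at 43.5% = $13,267.50
Next $168,500 at 37.5% = $63,187.50
Remaining $73,500 at 33.5% = $24,622.50
Fee: $13,267.50 + $63,187.50 + $24,622.50 = $101,077.50

$101,077.50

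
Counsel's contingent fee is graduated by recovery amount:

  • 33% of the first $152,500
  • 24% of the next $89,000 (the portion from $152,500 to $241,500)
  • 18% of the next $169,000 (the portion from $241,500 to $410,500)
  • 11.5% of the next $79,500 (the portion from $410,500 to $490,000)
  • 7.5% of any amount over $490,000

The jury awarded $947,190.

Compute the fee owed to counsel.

First $152,500 at 33% = $50,325.00
Next $89,000 at 24% = $21,360.00
Next $169,000 at 18% = $30,420.00
Next $79,500 at 11.5% = $9,142.50
Remaining $457,190 at 7.5% = $34,289.25
Fee: $50,325.00 + $21,360.00 + $30,420.00 + $9,142.50 + $34,289.25 = $145,536.75

$145,536.75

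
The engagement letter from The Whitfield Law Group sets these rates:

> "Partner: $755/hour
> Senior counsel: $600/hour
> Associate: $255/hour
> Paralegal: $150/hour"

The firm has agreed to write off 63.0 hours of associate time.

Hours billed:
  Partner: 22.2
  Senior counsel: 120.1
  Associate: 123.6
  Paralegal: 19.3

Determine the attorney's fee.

$107,169.00

Partner: 22.2 × $755 = $16,761.00
Senior counsel: 120.1 × $600 = $72,060.00
Associate: 123.6 × $255 = $31,518.00
Paralegal: 19.3 × $150 = $2,895.00
Subtotal: $123,234.00
Write-off: 63.0 × $255 = $16,065.00
Total: $123,234.00 − $16,065.00 = $107,169.00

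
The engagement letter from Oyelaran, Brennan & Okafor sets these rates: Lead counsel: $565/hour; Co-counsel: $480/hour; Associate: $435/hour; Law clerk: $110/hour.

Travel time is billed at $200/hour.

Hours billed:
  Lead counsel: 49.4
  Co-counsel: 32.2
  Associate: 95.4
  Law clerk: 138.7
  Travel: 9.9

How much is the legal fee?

$102,103.00

Lead counsel: 49.4 × $565 = $27,911.00
Co-counsel: 32.2 × $480 = $15,456.00
Associate: 95.4 × $435 = $41,499.00
Law clerk: 138.7 × $110 = $15,257.00
Subtotal: $27,911.00 + $15,456.00 + $41,499.00 + $15,257.00 = $100,123.00
Travel: 9.9 × $200 = $1,980.00
Total: $100,123.00 + $1,980.00 = $102,103.00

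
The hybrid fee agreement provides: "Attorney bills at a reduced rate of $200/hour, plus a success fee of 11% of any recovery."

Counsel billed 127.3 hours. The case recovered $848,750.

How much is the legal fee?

Hourly: 127.3 × $200 = $25,460.00
Success fee: 11% of $848,750 = $93,362.50
Total: $25,460.00 + $93,362.50 = $118,822.50

$118,822.50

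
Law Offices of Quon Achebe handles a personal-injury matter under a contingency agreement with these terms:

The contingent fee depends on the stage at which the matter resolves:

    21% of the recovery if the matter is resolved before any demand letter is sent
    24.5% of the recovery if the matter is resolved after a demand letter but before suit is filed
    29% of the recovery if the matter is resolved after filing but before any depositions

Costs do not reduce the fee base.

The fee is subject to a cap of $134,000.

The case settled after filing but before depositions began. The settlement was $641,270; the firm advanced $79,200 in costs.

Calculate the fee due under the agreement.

$134,000.00

Fee base is the gross recovery, $641,270; costs are reimbursed separately.
The matter settled after filing but before depositions began, so the 29% rate applies.
$641,270 × 29% = $185,968.30
$185,968.30 exceeds the $134,000 cap, so the fee is capped at $134,000.00.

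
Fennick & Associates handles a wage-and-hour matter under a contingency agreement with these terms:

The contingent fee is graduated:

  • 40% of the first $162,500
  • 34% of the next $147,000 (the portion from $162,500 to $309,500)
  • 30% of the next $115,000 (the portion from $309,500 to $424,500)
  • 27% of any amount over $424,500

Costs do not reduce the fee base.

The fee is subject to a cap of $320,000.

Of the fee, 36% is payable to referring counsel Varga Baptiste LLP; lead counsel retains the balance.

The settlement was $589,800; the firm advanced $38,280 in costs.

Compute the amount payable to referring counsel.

Fee base is the gross recovery, $589,800; costs are reimbursed separately.
First $162,500 at 40% = $65,000.00
Next $147,000 at 34% = $49,980.00
Next $115,000 at 30% = $34,500.00
Remaining $165,300 at 27% = $44,631.00
Fee: $65,000.00 + $49,980.00 + $34,500.00 + $44,631.00 = $194,111.00
$194,111.00 is under the $320,000 cap.
Referral share: 36% of $194,111.00 = $69,879.96; lead counsel retains $194,111.00 − $69,879.96 = $124,231.04.

$69,879.96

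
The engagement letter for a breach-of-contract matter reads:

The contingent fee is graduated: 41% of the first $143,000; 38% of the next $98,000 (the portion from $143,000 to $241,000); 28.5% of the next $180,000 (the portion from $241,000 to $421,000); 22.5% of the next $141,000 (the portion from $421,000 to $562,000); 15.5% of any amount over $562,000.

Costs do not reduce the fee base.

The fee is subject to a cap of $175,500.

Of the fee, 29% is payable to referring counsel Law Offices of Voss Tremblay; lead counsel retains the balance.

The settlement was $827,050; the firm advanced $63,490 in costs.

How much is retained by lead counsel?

Fee base is the gross recovery, $827,050; costs are reimbursed separately.
First $143,000 at 41% = $58,630.00
Next $98,000 at 38% = $37,240.00
Next $180,000 at 28.5% = $51,300.00
Next $141,000 at 22.5% = $31,725.00
Remaining $265,050 at 15.5% = $41,082.75
Fee: $58,630.00 + $37,240.00 + $51,300.00 + $31,725.00 + $41,082.75 = $219,977.75
$219,977.75 exceeds the $175,500 cap, so the fee is capped at $175,500.00.
Referral share: 29% of $175,500.00 = $50,895.00; lead counsel retains $175,500.00 − $50,895.00 = $124,605.00.

$124,605.00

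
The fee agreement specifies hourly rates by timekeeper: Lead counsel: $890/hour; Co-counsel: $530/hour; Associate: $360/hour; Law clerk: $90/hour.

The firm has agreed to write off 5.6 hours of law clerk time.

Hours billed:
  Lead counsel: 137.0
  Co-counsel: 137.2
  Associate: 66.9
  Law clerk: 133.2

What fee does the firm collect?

$230,214.00

Lead counsel: 137.0 × $890 = $121,930.00
Co-counsel: 137.2 × $530 = $72,716.00
Associate: 66.9 × $360 = $24,084.00
Law clerk: 133.2 × $90 = $11,988.00
Subtotal: $230,718.00
Write-off: 5.6 × $90 = $504.00
Total: $230,718.00 − $504.00 = $230,214.00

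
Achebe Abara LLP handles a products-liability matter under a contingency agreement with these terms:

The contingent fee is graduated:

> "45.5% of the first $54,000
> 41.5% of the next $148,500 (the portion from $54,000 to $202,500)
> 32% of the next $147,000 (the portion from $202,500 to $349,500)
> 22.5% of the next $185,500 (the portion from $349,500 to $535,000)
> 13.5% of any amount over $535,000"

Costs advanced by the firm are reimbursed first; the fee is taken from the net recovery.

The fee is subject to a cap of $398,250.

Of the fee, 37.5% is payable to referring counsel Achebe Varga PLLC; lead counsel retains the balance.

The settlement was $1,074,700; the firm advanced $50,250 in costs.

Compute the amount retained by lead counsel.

Fee base (net of costs): $1,074,700 − $50,250 = $1,024,450
First $54,000 at 45.5% = $24,570.00
Next $148,500 at 41.5% = $61,627.50
Next $147,000 at 32% = $47,040.00
Next $185,500 at 22.5% = $41,737.50
Remaining $489,450 at 13.5% = $66,075.75
Fee: $24,570.00 + $61,627.50 + $47,040.00 + $41,737.50 + $66,075.75 = $241,050.75
$241,050.75 is under the $398,250 cap.
Referral share: 37.5% of $241,050.75 = $90,394.03; lead counsel retains $241,050.75 − $90,394.03 = $150,656.72.

$150,656.72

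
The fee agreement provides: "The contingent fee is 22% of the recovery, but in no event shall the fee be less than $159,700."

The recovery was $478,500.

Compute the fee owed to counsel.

$159,700.00

22% of $478,500 = $105,270.00
That is below the $159,700 minimum, so the minimum applies.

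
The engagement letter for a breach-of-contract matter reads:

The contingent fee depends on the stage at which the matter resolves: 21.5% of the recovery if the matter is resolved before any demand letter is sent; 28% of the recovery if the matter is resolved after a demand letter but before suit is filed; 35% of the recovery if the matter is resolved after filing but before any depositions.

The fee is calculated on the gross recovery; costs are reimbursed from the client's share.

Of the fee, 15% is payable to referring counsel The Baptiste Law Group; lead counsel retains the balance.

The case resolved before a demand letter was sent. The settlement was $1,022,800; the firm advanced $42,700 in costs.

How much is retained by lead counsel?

Fee base is the gross recovery, $1,022,800; costs are reimbursed separately.
The matter resolved before a demand letter was sent, so the 21.5% rate applies.
$1,022,800 × 21.5% = $219,902.00
Referral share: 15% of $219,902.00 = $32,985.30; lead counsel retains $219,902.00 − $32,985.30 = $186,916.70.

$186,916.70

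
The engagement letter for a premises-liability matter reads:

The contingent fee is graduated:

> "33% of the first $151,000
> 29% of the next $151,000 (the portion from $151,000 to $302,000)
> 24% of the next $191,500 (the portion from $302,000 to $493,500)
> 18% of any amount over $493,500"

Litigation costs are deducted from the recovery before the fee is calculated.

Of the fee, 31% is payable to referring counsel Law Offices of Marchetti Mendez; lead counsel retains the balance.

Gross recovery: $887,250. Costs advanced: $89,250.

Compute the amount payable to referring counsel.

$60,260.90

Fee base (net of costs): $887,250 − $89,250 = $798,000
First $151,000 at 33% = $49,830.00
Next $151,000 at 29% = $43,790.00
Next $191,500 at 24% = $45,960.00
Remaining $304,500 at 18% = $54,810.00
Fee: $49,830.00 + $43,790.00 + $45,960.00 + $54,810.00 = $194,390.00
Referral share: 31% of $194,390.00 = $60,260.90; lead counsel retains $194,390.00 − $60,260.90 = $134,129.10.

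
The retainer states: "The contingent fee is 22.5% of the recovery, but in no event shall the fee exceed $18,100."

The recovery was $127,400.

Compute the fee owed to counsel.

22.5% of $127,400 = $28,665.00
That exceeds the $18,100 cap, so the fee is capped at $18,100.

$18,100.00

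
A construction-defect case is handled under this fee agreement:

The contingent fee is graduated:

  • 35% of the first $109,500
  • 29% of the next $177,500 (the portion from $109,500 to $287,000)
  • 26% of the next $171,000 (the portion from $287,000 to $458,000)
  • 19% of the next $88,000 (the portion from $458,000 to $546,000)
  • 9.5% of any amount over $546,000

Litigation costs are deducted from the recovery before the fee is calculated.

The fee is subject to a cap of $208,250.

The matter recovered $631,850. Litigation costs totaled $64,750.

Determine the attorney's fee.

$152,984.50

Fee base (net of costs): $631,850 − $64,750 = $567,100
First $109,500 at 35% = $38,325.00
Next $177,500 at 29% = $51,475.00
Next $171,000 at 26% = $44,460.00
Next $88,000 at 19% = $16,720.00
Remaining $21,100 at 9.5% = $2,004.50
Fee: $38,325.00 + $51,475.00 + $44,460.00 + $16,720.00 + $2,004.50 = $152,984.50
$152,984.50 is under the $208,250 cap.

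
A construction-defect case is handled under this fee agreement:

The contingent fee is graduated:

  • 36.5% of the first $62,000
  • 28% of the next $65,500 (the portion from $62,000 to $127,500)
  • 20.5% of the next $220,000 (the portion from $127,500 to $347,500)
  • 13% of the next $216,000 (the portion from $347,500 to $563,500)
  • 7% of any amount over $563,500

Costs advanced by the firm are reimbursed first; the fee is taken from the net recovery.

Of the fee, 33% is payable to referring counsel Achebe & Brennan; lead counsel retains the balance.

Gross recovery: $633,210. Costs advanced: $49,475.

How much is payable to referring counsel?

$38,136.93

Fee base (net of costs): $633,210 − $49,475 = $583,735
First $62,000 at 36.5% = $22,630.00
Next $65,500 at 28% = $18,340.00
Next $220,000 at 20.5% = $45,100.00
Next $216,000 at 13% = $28,080.00
Remaining $20,235 at 7% = $1,416.45
Fee: $22,630.00 + $18,340.00 + $45,100.00 + $28,080.00 + $1,416.45 = $115,566.45
Referral share: 33% of $115,566.45 = $38,136.93; lead counsel retains $115,566.45 − $38,136.93 = $77,429.52.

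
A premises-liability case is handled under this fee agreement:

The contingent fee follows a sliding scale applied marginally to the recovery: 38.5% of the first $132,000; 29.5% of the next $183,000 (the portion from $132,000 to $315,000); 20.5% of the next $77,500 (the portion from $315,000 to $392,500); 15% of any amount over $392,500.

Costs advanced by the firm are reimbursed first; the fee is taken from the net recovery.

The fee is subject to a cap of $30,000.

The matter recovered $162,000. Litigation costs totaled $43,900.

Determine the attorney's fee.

Fee base (net of costs): $162,000 − $43,900 = $118,100
First $118,100 at 38.5% = $45,468.50
$45,468.50 exceeds the $30,000 cap, so the fee is capped at $30,000.00.

$30,000.00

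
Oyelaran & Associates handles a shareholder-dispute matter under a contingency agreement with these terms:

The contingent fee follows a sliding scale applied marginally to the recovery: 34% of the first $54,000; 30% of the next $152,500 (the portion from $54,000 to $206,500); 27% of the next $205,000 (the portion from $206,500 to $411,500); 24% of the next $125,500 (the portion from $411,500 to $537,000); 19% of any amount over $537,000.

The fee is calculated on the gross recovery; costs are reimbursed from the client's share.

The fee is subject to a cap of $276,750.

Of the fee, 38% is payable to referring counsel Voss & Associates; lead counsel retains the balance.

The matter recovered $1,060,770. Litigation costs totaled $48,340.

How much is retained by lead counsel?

Fee base is the gross recovery, $1,060,770; costs are reimbursed separately.
First $54,000 at 34% = $18,360.00
Next $152,500 at 30% = $45,750.00
Next $205,000 at 27% = $55,350.00
Next $125,500 at 24% = $30,120.00
Remaining $523,770 at 19% = $99,516.30
Fee: $18,360.00 + $45,750.00 + $55,350.00 + $30,120.00 + $99,516.30 = $249,096.30
$249,096.30 is under the $276,750 cap.
Referral share: 38% of $249,096.30 = $94,656.59; lead counsel retains $249,096.30 − $94,656.59 = $154,439.71.

$154,439.71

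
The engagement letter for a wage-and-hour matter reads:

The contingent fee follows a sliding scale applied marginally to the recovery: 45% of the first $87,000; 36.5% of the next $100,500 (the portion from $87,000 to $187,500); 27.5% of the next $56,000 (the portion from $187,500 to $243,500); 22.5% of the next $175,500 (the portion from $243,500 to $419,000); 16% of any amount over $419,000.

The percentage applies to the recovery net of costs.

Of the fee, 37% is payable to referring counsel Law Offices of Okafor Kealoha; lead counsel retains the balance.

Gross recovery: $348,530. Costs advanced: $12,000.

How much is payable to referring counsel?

$41,500.77

Fee base (net of costs): $348,530 − $12,000 = $336,530
First $87,000 at 45% = $39,150.00
Next $100,500 at 36.5% = $36,682.50
Next $56,000 at 27.5% = $15,400.00
Remaining $93,030 at 22.5% = $20,931.75
Fee: $39,150.00 + $36,682.50 + $15,400.00 + $20,931.75 = $112,164.25
Referral share: 37% of $112,164.25 = $41,500.77; lead counsel retains $112,164.25 − $41,500.77 = $70,663.48.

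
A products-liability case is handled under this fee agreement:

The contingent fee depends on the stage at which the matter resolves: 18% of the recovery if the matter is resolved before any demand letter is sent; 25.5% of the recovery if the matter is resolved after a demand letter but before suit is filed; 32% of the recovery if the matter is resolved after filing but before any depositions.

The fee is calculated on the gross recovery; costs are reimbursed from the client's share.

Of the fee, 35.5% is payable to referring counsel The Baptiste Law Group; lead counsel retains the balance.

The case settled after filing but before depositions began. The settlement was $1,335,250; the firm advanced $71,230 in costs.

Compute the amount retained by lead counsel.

$275,595.60

Fee base is the gross recovery, $1,335,250; costs are reimbursed separately.
The matter settled after filing but before depositions began, so the 32% rate applies.
$1,335,250 × 32% = $427,280.00
Referral share: 35.5% of $427,280.00 = $151,684.40; lead counsel retains $427,280.00 − $151,684.40 = $275,595.60.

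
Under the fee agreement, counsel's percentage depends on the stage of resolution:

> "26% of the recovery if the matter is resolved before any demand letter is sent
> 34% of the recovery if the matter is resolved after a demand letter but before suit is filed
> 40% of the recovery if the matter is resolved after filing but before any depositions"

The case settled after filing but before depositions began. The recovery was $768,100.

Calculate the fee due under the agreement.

$307,240.00

The matter settled after filing but before depositions began, so the 40% rate applies.
$768,100 × 40% = $307,240.00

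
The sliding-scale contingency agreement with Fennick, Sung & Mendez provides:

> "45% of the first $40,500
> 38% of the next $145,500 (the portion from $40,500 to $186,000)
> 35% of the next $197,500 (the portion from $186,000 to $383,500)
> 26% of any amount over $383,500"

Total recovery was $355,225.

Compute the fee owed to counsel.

First $40,500 at 45% = $18,225.00
Next $145,500 at 38% = $55,290.00
Remaining $169,225 at 35% = $59,228.75
Fee: $18,225.00 + $55,290.00 + $59,228.75 = $132,743.75

$132,743.75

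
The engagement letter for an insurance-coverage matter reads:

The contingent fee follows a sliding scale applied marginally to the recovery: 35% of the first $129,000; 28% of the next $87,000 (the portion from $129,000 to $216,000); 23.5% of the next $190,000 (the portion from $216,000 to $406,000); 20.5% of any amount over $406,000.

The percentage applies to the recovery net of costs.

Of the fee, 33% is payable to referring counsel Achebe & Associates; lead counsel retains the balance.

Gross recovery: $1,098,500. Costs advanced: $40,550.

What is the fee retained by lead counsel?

Fee base (net of costs): $1,098,500 − $40,550 = $1,057,950
First $129,000 at 35% = $45,150.00
Next $87,000 at 28% = $24,360.00
Next $190,000 at 23.5% = $44,650.00
Remaining $651,950 at 20.5% = $133,649.75
Fee: $45,150.00 + $24,360.00 + $44,650.00 + $133,649.75 = $247,809.75
Referral share: 33% of $247,809.75 = $81,777.22; lead counsel retains $247,809.75 − $81,777.22 = $166,032.53.

$166,032.53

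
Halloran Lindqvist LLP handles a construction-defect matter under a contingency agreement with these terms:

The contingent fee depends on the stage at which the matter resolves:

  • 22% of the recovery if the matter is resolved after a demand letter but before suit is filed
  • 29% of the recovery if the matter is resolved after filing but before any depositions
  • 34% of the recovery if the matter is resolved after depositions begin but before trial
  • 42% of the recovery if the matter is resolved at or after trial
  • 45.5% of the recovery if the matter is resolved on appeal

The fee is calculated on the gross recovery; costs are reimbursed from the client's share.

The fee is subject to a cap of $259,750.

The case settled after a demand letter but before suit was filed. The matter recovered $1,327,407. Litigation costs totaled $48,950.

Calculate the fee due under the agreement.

Fee base is the gross recovery, $1,327,407; costs are reimbursed separately.
The matter settled after a demand letter but before suit was filed, so the 22% rate applies.
$1,327,407 × 22% = $292,029.54
$292,029.54 exceeds the $259,750 cap, so the fee is capped at $259,750.00.

$259,750.00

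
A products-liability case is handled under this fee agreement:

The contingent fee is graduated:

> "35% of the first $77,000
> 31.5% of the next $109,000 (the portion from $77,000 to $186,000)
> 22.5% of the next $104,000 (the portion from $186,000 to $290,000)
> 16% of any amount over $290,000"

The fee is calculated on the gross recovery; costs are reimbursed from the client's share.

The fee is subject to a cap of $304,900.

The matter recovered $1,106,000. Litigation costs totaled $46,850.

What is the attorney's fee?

$215,245.00

Fee base is the gross recovery, $1,106,000; costs are reimbursed separately.
First $77,000 at 35% = $26,950.00
Next $109,000 at 31.5% = $34,335.00
Next $104,000 at 22.5% = $23,400.00
Remaining $816,000 at 16% = $130,560.00
Fee: $26,950.00 + $34,335.00 + $23,400.00 + $130,560.00 = $215,245.00
$215,245.00 is under the $304,900 cap.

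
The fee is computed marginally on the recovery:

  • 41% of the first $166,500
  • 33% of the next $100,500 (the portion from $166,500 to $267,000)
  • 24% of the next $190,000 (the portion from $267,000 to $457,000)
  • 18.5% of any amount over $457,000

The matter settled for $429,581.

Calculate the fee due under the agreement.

$140,449.44

First $166,500 at 41% = $68,265.00
Next $100,500 at 33% = $33,165.00
Remaining $162,581 at 24% = $39,019.44
Fee: $68,265.00 + $33,165.00 + $39,019.44 = $140,449.44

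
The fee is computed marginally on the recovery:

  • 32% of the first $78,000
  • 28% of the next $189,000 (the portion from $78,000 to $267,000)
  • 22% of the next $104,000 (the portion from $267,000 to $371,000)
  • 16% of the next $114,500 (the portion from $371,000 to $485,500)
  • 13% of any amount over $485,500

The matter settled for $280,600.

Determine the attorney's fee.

$80,872.00

First $78,000 at 32% = $24,960.00
Next $189,000 at 28% = $52,920.00
Remaining $13,600 at 22% = $2,992.00
Fee: $24,960.00 + $52,920.00 + $2,992.00 = $80,872.00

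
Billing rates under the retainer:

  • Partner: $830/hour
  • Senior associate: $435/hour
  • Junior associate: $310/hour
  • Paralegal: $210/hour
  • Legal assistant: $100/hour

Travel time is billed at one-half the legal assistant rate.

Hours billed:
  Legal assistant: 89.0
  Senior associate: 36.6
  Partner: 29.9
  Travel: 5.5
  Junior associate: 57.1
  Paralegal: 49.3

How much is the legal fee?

Partner: 29.9 × $830 = $24,817.00
Senior associate: 36.6 × $435 = $15,921.00
Junior associate: 57.1 × $310 = $17,701.00
Paralegal: 49.3 × $210 = $10,353.00
Legal assistant: 89.0 × $100 = $8,900.00
Subtotal: $24,817.00 + $15,921.00 + $17,701.00 + $10,353.00 + $8,900.00 = $77,692.00
Travel: 5.5 × ($100 ÷ 2) = 5.5 × $50.00 = $275.00
Total: $77,692.00 + $275.00 = $77,967.00

$77,967.00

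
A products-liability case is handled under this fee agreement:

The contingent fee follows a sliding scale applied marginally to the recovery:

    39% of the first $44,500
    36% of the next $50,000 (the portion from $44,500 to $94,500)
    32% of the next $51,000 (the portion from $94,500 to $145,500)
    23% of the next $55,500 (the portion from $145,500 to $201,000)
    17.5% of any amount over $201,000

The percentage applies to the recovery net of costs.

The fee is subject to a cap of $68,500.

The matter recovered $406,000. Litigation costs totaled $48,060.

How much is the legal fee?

Fee base (net of costs): $406,000 − $48,060 = $357,940
First $44,500 at 39% = $17,355.00
Next $50,000 at 36% = $18,000.00
Next $51,000 at 32% = $16,320.00
Next $55,500 at 23% = $12,765.00
Remaining $156,940 at 17.5% = $27,464.50
Fee: $17,355.00 + $18,000.00 + $16,320.00 + $12,765.00 + $27,464.50 = $91,904.50
$91,904.50 exceeds the $68,500 cap, so the fee is capped at $68,500.00.

$68,500.00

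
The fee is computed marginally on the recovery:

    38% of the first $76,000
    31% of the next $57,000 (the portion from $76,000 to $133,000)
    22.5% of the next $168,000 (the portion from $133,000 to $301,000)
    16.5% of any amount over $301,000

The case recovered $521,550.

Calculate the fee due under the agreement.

First $76,000 at 38% = $28,880.00
Next $57,000 at 31% = $17,670.00
Next $168,000 at 22.5% = $37,800.00
Remaining $220,550 at 16.5% = $36,390.75
Fee: $28,880.00 + $17,670.00 + $37,800.00 + $36,390.75 = $120,740.75

$120,740.75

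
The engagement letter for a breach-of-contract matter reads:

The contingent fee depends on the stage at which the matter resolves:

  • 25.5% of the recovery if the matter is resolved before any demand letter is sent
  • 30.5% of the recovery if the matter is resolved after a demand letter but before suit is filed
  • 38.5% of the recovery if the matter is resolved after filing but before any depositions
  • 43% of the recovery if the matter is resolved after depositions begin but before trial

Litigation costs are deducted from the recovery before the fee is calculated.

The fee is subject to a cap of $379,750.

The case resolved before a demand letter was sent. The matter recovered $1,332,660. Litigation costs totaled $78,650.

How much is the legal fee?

$319,772.55

Fee base (net of costs): $1,332,660 − $78,650 = $1,254,010
The matter resolved before a demand letter was sent, so the 25.5% rate applies.
$1,254,010 × 25.5% = $319,772.55
$319,772.55 is under the $379,750 cap.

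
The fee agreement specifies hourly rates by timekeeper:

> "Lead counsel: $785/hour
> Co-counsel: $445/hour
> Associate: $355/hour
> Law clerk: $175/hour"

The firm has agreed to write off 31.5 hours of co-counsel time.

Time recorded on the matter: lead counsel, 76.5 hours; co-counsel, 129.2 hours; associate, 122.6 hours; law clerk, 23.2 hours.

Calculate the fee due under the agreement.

Lead counsel: 76.5 × $785 = $60,052.50
Co-counsel: 129.2 × $445 = $57,494.00
Associate: 122.6 × $355 = $43,523.00
Law clerk: 23.2 × $175 = $4,060.00
Subtotal: $165,129.50
Write-off: 31.5 × $445 = $14,017.50
Total: $165,129.50 − $14,017.50 = $151,112.00

$151,112.00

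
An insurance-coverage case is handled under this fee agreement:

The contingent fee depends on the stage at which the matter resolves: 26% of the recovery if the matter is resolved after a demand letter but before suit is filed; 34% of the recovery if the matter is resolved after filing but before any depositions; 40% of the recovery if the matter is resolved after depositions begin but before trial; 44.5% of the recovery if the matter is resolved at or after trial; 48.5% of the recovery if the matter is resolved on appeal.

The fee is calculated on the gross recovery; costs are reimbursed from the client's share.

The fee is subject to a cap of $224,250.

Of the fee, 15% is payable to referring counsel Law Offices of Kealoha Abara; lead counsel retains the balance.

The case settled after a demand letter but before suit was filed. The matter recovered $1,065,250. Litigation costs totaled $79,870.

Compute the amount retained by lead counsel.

Fee base is the gross recovery, $1,065,250; costs are reimbursed separately.
The matter settled after a demand letter but before suit was filed, so the 26% rate applies.
$1,065,250 × 26% = $276,965.00
$276,965.00 exceeds the $224,250 cap, so the fee is capped at $224,250.00.
Referral share: 15% of $224,250.00 = $33,637.50; lead counsel retains $224,250.00 − $33,637.50 = $190,612.50.

$190,612.50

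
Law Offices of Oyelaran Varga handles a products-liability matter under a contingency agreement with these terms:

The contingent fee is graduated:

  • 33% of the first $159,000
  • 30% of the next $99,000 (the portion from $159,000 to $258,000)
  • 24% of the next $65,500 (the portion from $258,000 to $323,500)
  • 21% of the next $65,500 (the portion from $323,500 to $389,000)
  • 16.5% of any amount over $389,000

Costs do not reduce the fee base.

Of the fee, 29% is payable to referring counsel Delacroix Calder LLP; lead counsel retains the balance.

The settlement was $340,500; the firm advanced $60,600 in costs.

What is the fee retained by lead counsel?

Fee base is the gross recovery, $340,500; costs are reimbursed separately.
First $159,000 at 33% = $52,470.00
Next $99,000 at 30% = $29,700.00
Next $65,500 at 24% = $15,720.00
Remaining $17,000 at 21% = $3,570.00
Fee: $52,470.00 + $29,700.00 + $15,720.00 + $3,570.00 = $101,460.00
Referral share: 29% of $101,460.00 = $29,423.40; lead counsel retains $101,460.00 − $29,423.40 = $72,036.60.

$72,036.60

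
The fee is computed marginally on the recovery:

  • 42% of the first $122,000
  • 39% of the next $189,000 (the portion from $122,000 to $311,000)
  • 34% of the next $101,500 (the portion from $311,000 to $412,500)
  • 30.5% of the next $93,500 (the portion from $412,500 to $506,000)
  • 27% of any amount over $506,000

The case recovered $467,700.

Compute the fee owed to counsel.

$176,296.00

First $122,000 at 42% = $51,240.00
Next $189,000 at 39% = $73,710.00
Next $101,500 at 34% = $34,510.00
Remaining $55,200 at 30.5% = $16,836.00
Fee: $51,240.00 + $73,710.00 + $34,510.00 + $16,836.00 = $176,296.00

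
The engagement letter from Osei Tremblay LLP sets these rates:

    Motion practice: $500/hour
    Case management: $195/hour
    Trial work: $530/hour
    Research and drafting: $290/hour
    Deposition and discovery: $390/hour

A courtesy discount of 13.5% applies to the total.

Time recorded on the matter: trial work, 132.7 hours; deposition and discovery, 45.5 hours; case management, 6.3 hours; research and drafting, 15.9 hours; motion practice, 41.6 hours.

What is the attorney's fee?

Motion practice: 41.6 × $500 = $20,800.00
Case management: 6.3 × $195 = $1,228.50
Trial work: 132.7 × $530 = $70,331.00
Research and drafting: 15.9 × $290 = $4,611.00
Deposition and discovery: 45.5 × $390 = $17,745.00
Subtotal: $114,715.50
Less 13.5% discount: −$15,486.59
Total: $114,715.50 − $15,486.59 = $99,228.91

$99,228.91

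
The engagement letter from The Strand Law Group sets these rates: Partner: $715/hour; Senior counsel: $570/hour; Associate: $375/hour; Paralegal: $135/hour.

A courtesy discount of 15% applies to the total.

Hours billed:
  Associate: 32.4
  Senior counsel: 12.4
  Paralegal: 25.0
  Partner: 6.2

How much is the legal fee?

Partner: 6.2 × $715 = $4,433.00
Senior counsel: 12.4 × $570 = $7,068.00
Associate: 32.4 × $375 = $12,150.00
Paralegal: 25.0 × $135 = $3,375.00
Subtotal: $27,026.00
Less 15% discount: −$4,053.90
Total: $27,026.00 − $4,053.90 = $22,972.10

$22,972.10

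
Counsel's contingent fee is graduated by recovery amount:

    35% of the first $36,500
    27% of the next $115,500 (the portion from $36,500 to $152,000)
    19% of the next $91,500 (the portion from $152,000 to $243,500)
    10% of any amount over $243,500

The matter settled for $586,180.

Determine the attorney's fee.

$95,613.00

First $36,500 at 35% = $12,775.00
Next $115,500 at 27% = $31,185.00
Next $91,500 at 19% = $17,385.00
Remaining $342,680 at 10% = $34,268.00
Fee: $12,775.00 + $31,185.00 + $17,385.00 + $34,268.00 = $95,613.00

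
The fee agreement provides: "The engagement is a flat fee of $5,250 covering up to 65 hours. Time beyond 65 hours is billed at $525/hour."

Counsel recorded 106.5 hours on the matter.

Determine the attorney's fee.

Flat fee: $5,250.00
Excess hours: 106.5 − 65 = 41.5
Overrun: 41.5 × $525 = $21,787.50
Total: $5,250.00 + $21,787.50 = $27,037.50

$27,037.50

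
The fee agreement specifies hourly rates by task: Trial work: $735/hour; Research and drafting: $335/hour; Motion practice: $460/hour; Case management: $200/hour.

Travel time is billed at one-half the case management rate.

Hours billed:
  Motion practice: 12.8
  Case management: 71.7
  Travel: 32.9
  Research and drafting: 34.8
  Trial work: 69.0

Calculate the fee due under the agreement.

Trial work: 69.0 × $735 = $50,715.00
Research and drafting: 34.8 × $335 = $11,658.00
Motion practice: 12.8 × $460 = $5,888.00
Case management: 71.7 × $200 = $14,340.00
Subtotal: $50,715.00 + $11,658.00 + $5,888.00 + $14,340.00 = $82,601.00
Travel: 32.9 × ($200 ÷ 2) = 32.9 × $100.00 = $3,290.00
Total: $82,601.00 + $3,290.00 = $85,891.00

$85,891.00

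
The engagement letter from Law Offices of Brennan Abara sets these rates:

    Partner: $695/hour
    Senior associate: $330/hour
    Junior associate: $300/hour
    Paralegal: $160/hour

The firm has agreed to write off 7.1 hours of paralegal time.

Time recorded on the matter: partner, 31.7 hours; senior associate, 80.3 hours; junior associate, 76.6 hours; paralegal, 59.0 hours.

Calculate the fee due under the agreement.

Partner: 31.7 × $695 = $22,031.50
Senior associate: 80.3 × $330 = $26,499.00
Junior associate: 76.6 × $300 = $22,980.00
Paralegal: 59.0 × $160 = $9,440.00
Subtotal: $80,950.50
Write-off: 7.1 × $160 = $1,136.00
Total: $80,950.50 − $1,136.00 = $79,814.50

$79,814.50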